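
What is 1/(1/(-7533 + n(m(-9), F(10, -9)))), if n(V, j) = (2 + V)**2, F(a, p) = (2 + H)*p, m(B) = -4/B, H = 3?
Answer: -609689/81 ≈ -7527.0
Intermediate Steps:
F(a, p) = 5*p (F(a, p) = (2 + 3)*p = 5*p)
1/(1/(-7533 + n(m(-9), F(10, -9)))) = 1/(1/(-7533 + (2 - 4/(-9))**2)) = 1/(1/(-7533 + (2 - 4*(-1/9))**2)) = 1/(1/(-7533 + (2 + 4/9)**2)) = 1/(1/(-7533 + (22/9)**2)) = 1/(1/(-7533 + 484/81)) = 1/(1/(-609689/81)) = 1/(-81/609689) = -609689/81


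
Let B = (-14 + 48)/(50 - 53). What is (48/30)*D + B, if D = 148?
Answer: 3382/15 ≈ 225.47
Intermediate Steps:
B = -34/3 (B = 34/(-3) = 34*(-1/3) = -34/3 ≈ -11.333)
(48/30)*D + B = (48/30)*148 - 34/3 = (48*(1/30))*148 - 34/3 = (8/5)*148 - 34/3 = 1184/5 - 34/3 = 3382/15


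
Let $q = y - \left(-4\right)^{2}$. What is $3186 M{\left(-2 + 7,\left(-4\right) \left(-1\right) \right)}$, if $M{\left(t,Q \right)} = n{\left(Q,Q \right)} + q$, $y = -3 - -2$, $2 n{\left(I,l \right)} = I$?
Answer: $-47790$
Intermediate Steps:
$n{\left(I,l \right)} = \frac{I}{2}$
$y = -1$ ($y = -3 + 2 = -1$)
$q = -17$ ($q = -1 - \left(-4\right)^{2} = -1 - 16 = -17$)
$M{\left(t,Q \right)} = -17 + \frac{Q}{2}$ ($M{\left(t,Q \right)} = \frac{Q}{2} - 17 = -17 + \frac{Q}{2}$)
$3186 M{\left(-2 + 7,\left(-4\right) \left(-1\right) \right)} = 3186 \left(-17 + \frac{\left(-4\right) \left(-1\right)}{2}\right) = 3186 \left(-17 + \frac{1}{2} \cdot 4\right) = 3186 \left(-17 + 2\right) = 3186 \left(-15\right) = -47790$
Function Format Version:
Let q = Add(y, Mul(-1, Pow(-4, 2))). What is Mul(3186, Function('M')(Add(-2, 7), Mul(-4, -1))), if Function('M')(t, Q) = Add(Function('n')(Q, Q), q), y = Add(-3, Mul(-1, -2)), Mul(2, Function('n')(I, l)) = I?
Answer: -47790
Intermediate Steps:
Function('n')(I, l) = Mul(Rational(1, 2), I)
y = -1 (y = Add(-3, 2) = -1)
q = -17 (q = Add(-1, Mul(-1, Pow(-4, 2))) = Add(-1, Mul(-1, 16)) = Add(-1, -16) = -17)
Function('M')(t, Q) = Add(-17, Mul(Rational(1, 2), Q)) (Function('M')(t, Q) = Add(Mul(Rational(1, 2), Q), -17) = Add(-17, Mul(Rational(1, 2), Q)))
Mul(3186, Function('M')(Add(-2, 7), Mul(-4, -1))) = Mul(3186, Add(-17, Mul(Rational(1, 2), Mul(-4, -1)))) = Mul(3186, Add(-17, Mul(Rational(1, 2), 4))) = Mul(3186, Add(-17, 2)) = Mul(3186, -15) = -47790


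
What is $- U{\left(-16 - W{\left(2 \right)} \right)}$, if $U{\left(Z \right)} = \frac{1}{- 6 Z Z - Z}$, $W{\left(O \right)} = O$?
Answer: $\frac{1}{1926} \approx 0.00051921$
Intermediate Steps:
$U{\left(Z \right)} = \frac{1}{- Z - 6 Z^{2}}$ ($U{\left(Z \right)} = \frac{1}{- 6 Z^{2} - Z} = \frac{1}{- Z - 6 Z^{2}}$)
$- U{\left(-16 - W{\left(2 \right)} \right)} = - \frac{-1}{\left(-16 - 2\right) \left(1 + 6 \left(-16 - 2\right)\right)} = - \frac{-1}{\left(-18\right) \left(1 + 6 \left(-18\right)\right)} = - \frac{\left(-1\right) \left(-1\right)}{18 \left(1 - 108\right)} = - \frac{\left(-1\right) \left(-1\right)}{18 \left(-107\right)} = - \frac{\left(-1\right) \left(-1\right) \left(-1\right)}{18 \cdot 107} = \left(-1\right) \left(- \frac{1}{1926}\right) = \frac{1}{1926}$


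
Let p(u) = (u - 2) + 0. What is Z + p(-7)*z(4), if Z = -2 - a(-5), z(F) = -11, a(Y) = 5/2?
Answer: 189/2 ≈ 94.500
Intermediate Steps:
p(u) = -2 + u (p(u) = (-2 + u) + 0 = -2 + u)
a(Y) = 5/2 (a(Y) = 5*(½) = 5/2)
Z = -9/2 (Z = -2 - 1*5/2 = -2 - 5/2 = -9/2 ≈ -4.5000)
Z + p(-7)*z(4) = -9/2 + (-2 - 7)*(-11) = -9/2 - 9*(-11) = -9/2 + 99 = 189/2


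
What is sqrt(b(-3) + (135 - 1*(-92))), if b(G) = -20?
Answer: 3*sqrt(23) ≈ 14.387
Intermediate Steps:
sqrt(b(-3) + (135 - 1*(-92))) = sqrt(-20 + (135 - 1*(-92))) = sqrt(-20 + (135 + 92)) = sqrt(-20 + 227) = sqrt(207) = 3*sqrt(23)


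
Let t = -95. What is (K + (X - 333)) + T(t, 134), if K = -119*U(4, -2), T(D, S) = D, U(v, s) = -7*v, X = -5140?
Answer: -2236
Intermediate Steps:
K = 3332 (K = -(-833)*4 = -119*(-28) = 3332)
(K + (X - 333)) + T(t, 134) = (3332 + (-5140 - 333)) - 95 = (3332 - 5473) - 95 = -2141 - 95 = -2236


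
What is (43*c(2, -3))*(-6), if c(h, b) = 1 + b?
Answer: 516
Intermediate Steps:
(43*c(2, -3))*(-6) = (43*(1 - 3))*(-6) = (43*(-2))*(-6) = -86*(-6) = 516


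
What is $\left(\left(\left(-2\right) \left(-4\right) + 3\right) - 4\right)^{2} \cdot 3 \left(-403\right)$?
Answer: $-59241$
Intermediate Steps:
$\left(\left(\left(-2\right) \left(-4\right) + 3\right) - 4\right)^{2} \cdot 3 \left(-403\right) = \left(\left(8 + 3\right) - 4\right)^{2} \cdot 3 \left(-403\right) = \left(11 - 4\right)^{2} \cdot 3 \left(-403\right) = 7^{2} \cdot 3 \left(-403\right) = 49 \cdot 3 \left(-403\right) = 147 \left(-403\right) = -59241$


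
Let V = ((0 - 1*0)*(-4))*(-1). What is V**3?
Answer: 0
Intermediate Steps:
V = 0 (V = ((0 + 0)*(-4))*(-1) = (0*(-4))*(-1) = 0*(-1) = 0)
V**3 = 0**3 = 0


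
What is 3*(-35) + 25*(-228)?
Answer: -5805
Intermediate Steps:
3*(-35) + 25*(-228) = -105 - 5700 = -5805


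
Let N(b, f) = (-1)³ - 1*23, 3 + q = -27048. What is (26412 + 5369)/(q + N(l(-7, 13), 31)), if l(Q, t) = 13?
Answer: -31781/27075 ≈ -1.1738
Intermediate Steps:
q = -27051 (q = -3 - 27048 = -27051)
N(b, f) = -24 (N(b, f) = -1 - 23 = -24)
(26412 + 5369)/(q + N(l(-7, 13), 31)) = (26412 + 5369)/(-27051 - 24) = 31781/(-27075) = 31781*(-1/27075) = -31781/27075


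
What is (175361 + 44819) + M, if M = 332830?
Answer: 553010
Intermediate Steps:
(175361 + 44819) + M = (175361 + 44819) + 332830 = 220180 + 332830 = 553010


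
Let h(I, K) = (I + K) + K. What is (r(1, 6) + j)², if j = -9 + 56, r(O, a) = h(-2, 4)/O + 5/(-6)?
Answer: 97969/36 ≈ 2721.4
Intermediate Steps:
h(I, K) = I + 2*K
r(O, a) = -⅚ + 6/O (r(O, a) = (-2 + 2*4)/O + 5/(-6) = (-2 + 8)/O + 5*(-⅙) = 6/O - ⅚ = -⅚ + 6/O)
j = 47
(r(1, 6) + j)² = ((-⅚ + 6/1) + 47)² = ((-⅚ + 6*1) + 47)² = ((-⅚ + 6) + 47)² = (31/6 + 47)² = (313/6)² = 97969/36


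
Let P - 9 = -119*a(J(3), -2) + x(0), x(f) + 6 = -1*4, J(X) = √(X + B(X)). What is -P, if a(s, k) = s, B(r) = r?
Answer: 1 + 119*√6 ≈ 292.49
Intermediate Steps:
J(X) = √2*√X (J(X) = √(X + X) = √(2*X) = √2*√X)
x(f) = -10 (x(f) = -6 - 1*4 = -6 - 4 = -10)
P = -1 - 119*√6 (P = 9 + (-119*√2*√3 - 10) = 9 + (-119*√6 - 10) = 9 + (-10 - 119*√6) = -1 - 119*√6 ≈ -292.49)
-P = -(-1 - 119*√6) = 1 + 119*√6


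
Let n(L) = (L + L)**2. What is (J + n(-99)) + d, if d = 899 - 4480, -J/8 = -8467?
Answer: 103359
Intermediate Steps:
J = 67736 (J = -8*(-8467) = 67736)
d = -3581
n(L) = 4*L**2 (n(L) = (2*L)**2 = 4*L**2)
(J + n(-99)) + d = (67736 + 4*(-99)**2) - 3581 = (67736 + 4*9801) - 3581 = (67736 + 39204) - 3581 = 106940 - 3581 = 103359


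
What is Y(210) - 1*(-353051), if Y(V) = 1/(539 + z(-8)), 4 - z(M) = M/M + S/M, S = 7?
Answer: 1533300501/4343 ≈ 3.5305e+5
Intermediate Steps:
z(M) = 3 - 7/M (z(M) = 4 - (M/M + 7/M) = 4 - (1 + 7/M) = 4 + (-1 - 7/M) = 3 - 7/M)
Y(V) = 8/4343 (Y(V) = 1/(539 + (3 - 7/(-8))) = 1/(539 + (3 - 7*(-1/8))) = 1/(539 + (3 + 7/8)) = 1/(539 + 31/8) = 1/(4343/8) = 8/4343)
Y(210) - 1*(-353051) = 8/4343 - 1*(-353051) = 8/4343 + 353051 = 1533300501/4343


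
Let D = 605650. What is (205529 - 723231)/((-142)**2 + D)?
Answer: -258851/312907 ≈ -0.82725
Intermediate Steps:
(205529 - 723231)/((-142)**2 + D) = (205529 - 723231)/((-142)**2 + 605650) = -517702/(20164 + 605650) = -517702/625814 = -517702*1/625814 = -258851/312907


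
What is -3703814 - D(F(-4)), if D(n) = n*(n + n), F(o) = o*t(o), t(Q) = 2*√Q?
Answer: -3703302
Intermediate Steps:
F(o) = 2*o^(3/2) (F(o) = o*(2*√o) = 2*o^(3/2))
D(n) = 2*n² (D(n) = n*(2*n) = 2*n²)
-3703814 - D(F(-4)) = -3703814 - 2*(2*(-4)^(3/2))² = -3703814 - 2*(2*(-8*I))² = -3703814 - 2*(-16*I)² = -3703814 - 2*(-256) = -3703814 - 1*(-512) = -3703814 + 512 = -3703302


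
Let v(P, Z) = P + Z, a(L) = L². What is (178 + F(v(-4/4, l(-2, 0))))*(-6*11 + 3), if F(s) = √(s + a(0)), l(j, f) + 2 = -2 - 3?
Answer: -11214 - 126*I*√2 ≈ -11214.0 - 178.19*I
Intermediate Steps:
l(j, f) = -7 (l(j, f) = -2 + (-2 - 3) = -2 - 5 = -7)
F(s) = √s (F(s) = √(s + 0²) = √(s + 0) = √s)
(178 + F(v(-4/4, l(-2, 0))))*(-6*11 + 3) = (178 + √(-4/4 - 7))*(-6*11 + 3) = (178 + √(-4*¼ - 7))*(-66 + 3) = (178 + √(-1 - 7))*(-63) = (178 + √(-8))*(-63) = (178 + 2*I*√2)*(-63) = -11214 - 126*I*√2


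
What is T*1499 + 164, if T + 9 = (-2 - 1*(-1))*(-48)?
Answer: 58625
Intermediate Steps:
T = 39 (T = -9 + (-2 - 1*(-1))*(-48) = -9 + (-2 + 1)*(-48) = -9 - 1*(-48) = -9 + 48 = 39)
T*1499 + 164 = 39*1499 + 164 = 58461 + 164 = 58625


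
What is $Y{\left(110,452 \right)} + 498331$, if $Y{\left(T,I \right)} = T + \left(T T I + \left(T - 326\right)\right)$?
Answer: $5967425$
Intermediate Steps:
$Y{\left(T,I \right)} = -326 + 2 T + I T^{2}$ ($Y{\left(T,I \right)} = T + \left(T^{2} I + \left(-326 + T\right)\right) = T + \left(I T^{2} + \left(-326 + T\right)\right) = T + \left(-326 + T + I T^{2}\right) = -326 + 2 T + I T^{2}$)
$Y{\left(110,452 \right)} + 498331 = \left(-326 + 2 \cdot 110 + 452 \cdot 110^{2}\right) + 498331 = \left(-326 + 220 + 452 \cdot 12100\right) + 498331 = \left(-326 + 220 + 5469200\right) + 498331 = 5469094 + 498331 = 5967425$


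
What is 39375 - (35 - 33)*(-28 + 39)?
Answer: 39353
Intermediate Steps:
39375 - (35 - 33)*(-28 + 39) = 39375 - 2*11 = 39375 - 1*22 = 39375 - 22 = 39353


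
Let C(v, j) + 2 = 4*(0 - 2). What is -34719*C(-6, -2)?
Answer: 347190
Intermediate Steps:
C(v, j) = -10 (C(v, j) = -2 + 4*(0 - 2) = -2 + 4*(-2) = -2 - 8 = -10)
-34719*C(-6, -2) = -34719*(-10) = 347190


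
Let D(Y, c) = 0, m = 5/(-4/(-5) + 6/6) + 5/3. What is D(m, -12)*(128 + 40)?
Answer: 0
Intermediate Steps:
m = 40/9 (m = 5/(-4*(-1/5) + 6*(1/6)) + 5*(1/3) = 5/(4/5 + 1) + 5/3 = 5/(9/5) + 5/3 = 5*(5/9) + 5/3 = 25/9 + 5/3 = 40/9 ≈ 4.4444)
D(m, -12)*(128 + 40) = 0*(128 + 40) = 0*168 = 0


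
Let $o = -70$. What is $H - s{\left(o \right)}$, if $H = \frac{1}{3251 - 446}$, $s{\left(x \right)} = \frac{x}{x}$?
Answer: $- \frac{2804}{2805} \approx -0.99964$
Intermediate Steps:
$s{\left(x \right)} = 1$
$H = \frac{1}{2805} \approx 0.00035651$
$H - s{\left(o \right)} = \frac{1}{2805} - 1 = - \frac{2804}{2805}$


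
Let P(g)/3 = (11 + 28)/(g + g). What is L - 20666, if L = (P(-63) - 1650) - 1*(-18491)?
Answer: -53563/14 ≈ -3825.9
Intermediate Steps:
P(g) = 117/(2*g) (P(g) = 3*((11 + 28)/(g + g)) = 3*(39/((2*g))) = 3*(39*(1/(2*g))) = 3*(39/(2*g)) = 117/(2*g))
L = 235761/14 (L = ((117/2)/(-63) - 1650) - 1*(-18491) = ((117/2)*(-1/63) - 1650) + 18491 = (-13/14 - 1650) + 18491 = -23113/14 + 18491 = 235761/14 ≈ 16840.)
L - 20666 = 235761/14 - 20666 = -53563/14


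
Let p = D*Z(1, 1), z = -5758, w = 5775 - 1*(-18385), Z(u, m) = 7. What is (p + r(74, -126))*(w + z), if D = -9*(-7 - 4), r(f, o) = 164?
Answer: 15770514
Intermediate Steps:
w = 24160 (w = 5775 + 18385 = 24160)
D = 99 (D = -9*(-11) = 99)
p = 693 (p = 99*7 = 693)
(p + r(74, -126))*(w + z) = (693 + 164)*(24160 - 5758) = 857*18402 = 15770514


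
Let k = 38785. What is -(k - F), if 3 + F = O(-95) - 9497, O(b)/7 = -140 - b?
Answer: -48600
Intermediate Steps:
O(b) = -980 - 7*b (O(b) = 7*(-140 - b) = -980 - 7*b)
F = -9815 (F = -3 + ((-980 - 7*(-95)) - 9497) = -3 + ((-980 + 665) - 9497) = -3 + (-315 - 9497) = -3 - 9812 = -9815)
-(k - F) = -(38785 - 1*(-9815)) = -(38785 + 9815) = -1*48600 = -48600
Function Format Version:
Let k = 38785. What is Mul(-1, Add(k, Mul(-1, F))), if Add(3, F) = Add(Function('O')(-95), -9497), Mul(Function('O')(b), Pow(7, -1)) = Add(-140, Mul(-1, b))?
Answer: -48600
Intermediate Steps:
Function('O')(b) = Add(-980, Mul(-7, b)) (Function('O')(b) = Mul(7, Add(-140, Mul(-1, b))) = Add(-980, Mul(-7, b)))
F = -9815 (F = Add(-3, Add(Add(-980, Mul(-7, -95)), -9497)) = Add(-3, Add(Add(-980, 665), -9497)) = Add(-3, Add(-315, -9497)) = Add(-3, -9812) = -9815)
Mul(-1, Add(k, Mul(-1, F))) = Mul(-1, Add(38785, Mul(-1, -9815))) = Mul(-1, Add(38785, 9815)) = Mul(-1, 48600) = -48600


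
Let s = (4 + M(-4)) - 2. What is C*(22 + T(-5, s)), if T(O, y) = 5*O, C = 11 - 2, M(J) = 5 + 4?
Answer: -27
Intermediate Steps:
M(J) = 9
C = 9
s = 11 (s = (4 + 9) - 2 = 13 - 2 = 11)
C*(22 + T(-5, s)) = 9*(22 + 5*(-5)) = 9*(22 - 25) = 9*(-3) = -27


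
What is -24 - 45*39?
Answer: -1779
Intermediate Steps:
-24 - 45*39 = -24 - 1755 = -1779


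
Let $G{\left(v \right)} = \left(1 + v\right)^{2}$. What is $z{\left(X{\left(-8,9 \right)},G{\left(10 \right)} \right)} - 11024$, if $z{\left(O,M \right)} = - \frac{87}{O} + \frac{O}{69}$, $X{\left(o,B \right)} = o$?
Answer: $- \frac{6079309}{552} \approx -11013.0$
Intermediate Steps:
$z{\left(O,M \right)} = - \frac{87}{O} + \frac{O}{69}$ ($z{\left(O,M \right)} = - \frac{87}{O} + O \frac{1}{69} = - \frac{87}{O} + \frac{O}{69}$)
$z{\left(X{\left(-8,9 \right)},G{\left(10 \right)} \right)} - 11024 = \left(- \frac{87}{-8} + \frac{1}{69} \left(-8\right)\right) - 11024 = \left(\left(-87\right) \left(- \frac{1}{8}\right) - \frac{8}{69}\right) - 11024 = \left(\frac{87}{8} - \frac{8}{69}\right) - 11024 = \frac{5939}{552} - 11024 = - \frac{6079309}{552}$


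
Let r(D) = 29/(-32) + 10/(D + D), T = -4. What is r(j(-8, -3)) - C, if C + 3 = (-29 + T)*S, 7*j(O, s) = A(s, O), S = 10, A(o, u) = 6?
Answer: 32441/96 ≈ 337.93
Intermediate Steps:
j(O, s) = 6/7 (j(O, s) = (⅐)*6 = 6/7)
r(D) = -29/32 + 5/D (r(D) = 29*(-1/32) + 10/((2*D)) = -29/32 + 10*(1/(2*D)) = -29/32 + 5/D)
C = -333 (C = -3 + (-29 - 4)*10 = -3 - 33*10 = -3 - 330 = -333)
r(j(-8, -3)) - C = (-29/32 + 5/(6/7)) - 1*(-333) = (-29/32 + 5*(7/6)) + 333 = (-29/32 + 35/6) + 333 = 473/96 + 333 = 32441/96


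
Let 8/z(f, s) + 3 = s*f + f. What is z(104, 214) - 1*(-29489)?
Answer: 659285581/22357 ≈ 29489.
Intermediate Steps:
z(f, s) = 8/(-3 + f + f*s) (z(f, s) = 8/(-3 + (s*f + f)) = 8/(-3 + (f*s + f)) = 8/(-3 + (f + f*s)) = 8/(-3 + f + f*s))
z(104, 214) - 1*(-29489) = 8/(-3 + 104 + 104*214) - 1*(-29489) = 8/(-3 + 104 + 22256) + 29489 = 8/22357 + 29489 = 659285581/22357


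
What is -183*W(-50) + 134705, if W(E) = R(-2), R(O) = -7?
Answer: 135986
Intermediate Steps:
W(E) = -7
-183*W(-50) + 134705 = -183*(-7) + 134705 = 1281 + 134705 = 135986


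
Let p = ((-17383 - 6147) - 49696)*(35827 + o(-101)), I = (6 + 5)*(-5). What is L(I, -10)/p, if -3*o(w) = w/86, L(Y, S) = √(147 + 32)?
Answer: -129*√179/338431057271 ≈ -5.0997e-9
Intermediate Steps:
I = -55 (I = 11*(-5) = -55)
L(Y, S) = √179
o(w) = -w/258 (o(w) = -w/(3*86) = -w/258)
p = -338431057271/129 (p = ((-17383 - 6147) - 49696)*(35827 - 1/258*(-101)) = (-23530 - 49696)*(35827 + 101/258) = -73226*9243467/258 = -338431057271/129 ≈ -2.6235e+9)
L(I, -10)/p = √179/(-338431057271/129) = √179*(-129/338431057271) = -129*√179/338431057271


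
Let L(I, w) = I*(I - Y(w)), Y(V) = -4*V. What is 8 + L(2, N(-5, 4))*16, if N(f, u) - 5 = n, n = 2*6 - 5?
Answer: 1608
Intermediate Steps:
n = 7 (n = 12 - 5 = 7)
N(f, u) = 12 (N(f, u) = 5 + 7 = 12)
L(I, w) = I*(I + 4*w) (L(I, w) = I*(I - (-4)*w) = I*(I + 4*w))
8 + L(2, N(-5, 4))*16 = 8 + (2*(2 + 4*12))*16 = 8 + (2*(2 + 48))*16 = 8 + (2*50)*16 = 8 + 100*16 = 8 + 1600 = 1608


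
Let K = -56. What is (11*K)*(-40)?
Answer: 24640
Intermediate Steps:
(11*K)*(-40) = (11*(-56))*(-40) = -616*(-40) = 24640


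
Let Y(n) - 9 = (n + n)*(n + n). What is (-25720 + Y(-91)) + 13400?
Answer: 20813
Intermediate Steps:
Y(n) = 9 + 4*n² (Y(n) = 9 + (n + n)*(n + n) = 9 + (2*n)*(2*n) = 9 + 4*n²)
(-25720 + Y(-91)) + 13400 = (-25720 + (9 + 4*(-91)²)) + 13400 = (-25720 + (9 + 4*8281)) + 13400 = (-25720 + (9 + 33124)) + 13400 = (-25720 + 33133) + 13400 = 7413 + 13400 = 20813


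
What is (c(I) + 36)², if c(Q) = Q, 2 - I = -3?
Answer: 1681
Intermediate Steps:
I = 5 (I = 2 - 1*(-3) = 2 + 3 = 5)
(c(I) + 36)² = (5 + 36)² = 41² = 1681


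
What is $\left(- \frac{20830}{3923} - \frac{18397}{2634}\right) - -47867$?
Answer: $\frac{494491385143}{10333182} \approx 47855.0$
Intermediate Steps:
$\left(- \frac{20830}{3923} - \frac{18397}{2634}\right) - -47867 = \left(\left(-20830\right) \frac{1}{3923} - \frac{18397}{2634}\right) + 47867 = \left(- \frac{20830}{3923} - \frac{18397}{2634}\right) + 47867 = - \frac{127037651}{10333182} + 47867 = \frac{494491385143}{10333182}$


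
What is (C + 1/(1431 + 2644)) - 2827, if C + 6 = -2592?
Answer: -22106874/4075 ≈ -5425.0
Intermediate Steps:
C = -2598 (C = -6 - 2592 = -2598)
(C + 1/(1431 + 2644)) - 2827 = (-2598 + 1/(1431 + 2644)) - 2827 = (-2598 + 1/4075) - 2827 = -10586849/4075 - 2827 = -22106874/4075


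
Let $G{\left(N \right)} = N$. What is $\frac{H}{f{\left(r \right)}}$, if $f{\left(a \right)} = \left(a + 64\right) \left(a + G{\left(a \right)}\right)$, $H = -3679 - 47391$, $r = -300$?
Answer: $- \frac{5107}{14160} \approx -0.36066$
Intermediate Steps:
$H = -51070$
$f{\left(a \right)} = 2 a \left(64 + a\right)$ ($f{\left(a \right)} = \left(a + 64\right) \left(a + a\right) = \left(64 + a\right) 2 a = 2 a \left(64 + a\right)$)
$\frac{H}{f{\left(r \right)}} = - \frac{51070}{2 \left(-300\right) \left(64 - 300\right)} = - \frac{51070}{2 \left(-300\right) \left(-236\right)} = - \frac{51070}{141600} = \left(-51070\right) \frac{1}{141600} = - \frac{5107}{14160}$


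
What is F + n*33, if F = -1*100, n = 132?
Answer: 4256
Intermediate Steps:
F = -100
F + n*33 = -100 + 132*33 = -100 + 4356 = 4256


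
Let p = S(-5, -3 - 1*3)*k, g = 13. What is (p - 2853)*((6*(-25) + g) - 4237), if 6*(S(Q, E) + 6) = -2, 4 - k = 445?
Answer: 262440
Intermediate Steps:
k = -441 (k = 4 - 1*445 = 4 - 445 = -441)
S(Q, E) = -19/3 (S(Q, E) = -6 + (⅙)*(-2) = -6 - ⅓ = -19/3)
p = 2793 (p = -19/3*(-441) = 2793)
(p - 2853)*((6*(-25) + g) - 4237) = (2793 - 2853)*((6*(-25) + 13) - 4237) = -60*((-150 + 13) - 4237) = -60*(-137 - 4237) = -60*(-4374) = 262440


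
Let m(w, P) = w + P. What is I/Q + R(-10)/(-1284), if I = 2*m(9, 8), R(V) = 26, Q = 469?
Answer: 15731/301098 ≈ 0.052245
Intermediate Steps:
m(w, P) = P + w
I = 34 (I = 2*(8 + 9) = 2*17 = 34)
I/Q + R(-10)/(-1284) = 34/469 + 26/(-1284) = 34*(1/469) + 26*(-1/1284) = 34/469 - 13/642 = 15731/301098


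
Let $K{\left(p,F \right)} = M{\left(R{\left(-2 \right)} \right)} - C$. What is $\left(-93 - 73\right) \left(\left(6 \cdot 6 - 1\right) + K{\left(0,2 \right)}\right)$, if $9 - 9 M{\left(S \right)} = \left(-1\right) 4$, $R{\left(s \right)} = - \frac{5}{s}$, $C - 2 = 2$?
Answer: $- \frac{48472}{9} \approx -5385.8$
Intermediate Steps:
$C = 4$ ($C = 2 + 2 = 4$)
$M{\left(S \right)} = \frac{13}{9}$ ($M{\left(S \right)} = 1 - \frac{\left(-1\right) 4}{9} = 1 - - \frac{4}{9} = 1 + \frac{4}{9} = \frac{13}{9}$)
$K{\left(p,F \right)} = - \frac{23}{9}$ ($K{\left(p,F \right)} = \frac{13}{9} - 4 = - \frac{23}{9}$)
$\left(-93 - 73\right) \left(\left(6 \cdot 6 - 1\right) + K{\left(0,2 \right)}\right) = \left(-93 - 73\right) \left(\left(6 \cdot 6 - 1\right) - \frac{23}{9}\right) = - 166 \left(\left(36 - 1\right) - \frac{23}{9}\right) = - 166 \left(35 - \frac{23}{9}\right) = \left(-166\right) \frac{292}{9} = - \frac{48472}{9}$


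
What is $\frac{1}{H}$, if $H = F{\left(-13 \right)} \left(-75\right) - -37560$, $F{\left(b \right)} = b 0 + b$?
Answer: $\frac{1}{38535} \approx 2.595 \cdot 10^{-5}$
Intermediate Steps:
$F{\left(b \right)} = b$ ($F{\left(b \right)} = 0 + b = b$)
$H = 38535$ ($H = \left(-13\right) \left(-75\right) - -37560 = 975 + 37560 = 38535$)
$\frac{1}{H} = \frac{1}{38535}$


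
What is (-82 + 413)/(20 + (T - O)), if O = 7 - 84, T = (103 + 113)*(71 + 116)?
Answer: 331/40489 ≈ 0.0081751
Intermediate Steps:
T = 40392 (T = 216*187 = 40392)
O = -77
(-82 + 413)/(20 + (T - O)) = (-82 + 413)/(20 + (40392 - 1*(-77))) = 331/(20 + (40392 + 77)) = 331/(20 + 40469) = 331/40489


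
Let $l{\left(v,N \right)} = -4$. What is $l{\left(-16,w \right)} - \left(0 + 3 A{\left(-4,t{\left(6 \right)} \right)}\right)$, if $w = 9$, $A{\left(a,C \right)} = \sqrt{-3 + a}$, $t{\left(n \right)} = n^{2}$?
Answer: $-4 - 3 i \sqrt{7} \approx -4.0 - 7.9373 i$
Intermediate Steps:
$l{\left(-16,w \right)} - \left(0 + 3 A{\left(-4,t{\left(6 \right)} \right)}\right) = -4 - \left(0 + 3 \sqrt{-3 - 4}\right) = -4 - \left(0 + 3 \sqrt{-7}\right) = -4 - \left(0 + 3 i \sqrt{7}\right) = -4 - 3 i \sqrt{7}$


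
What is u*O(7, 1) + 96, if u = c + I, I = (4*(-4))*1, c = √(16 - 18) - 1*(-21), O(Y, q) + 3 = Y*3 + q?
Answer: 191 + 19*I*√2 ≈ 191.0 + 26.87*I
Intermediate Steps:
O(Y, q) = -3 + q + 3*Y (O(Y, q) = -3 + (Y*3 + q) = -3 + (3*Y + q) = -3 + (q + 3*Y) = -3 + q + 3*Y)
c = 21 + I*√2 (c = √(-2) + 21 = I*√2 + 21 = 21 + I*√2 ≈ 21.0 + 1.4142*I)
I = -16 (I = -16*1 = -16)
u = 5 + I*√2 (u = (21 + I*√2) - 16 = 5 + I*√2 ≈ 5.0 + 1.4142*I)
u*O(7, 1) + 96 = (5 + I*√2)*(-3 + 1 + 3*7) + 96 = (5 + I*√2)*(-3 + 1 + 21) + 96 = (5 + I*√2)*19 + 96 = (95 + 19*I*√2) + 96 = 191 + 19*I*√2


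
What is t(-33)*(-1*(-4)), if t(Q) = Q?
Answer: -132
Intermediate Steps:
t(-33)*(-1*(-4)) = -(-33)*(-4) = -33*4 = -132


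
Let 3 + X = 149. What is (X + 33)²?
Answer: 32041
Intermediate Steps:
X = 146 (X = -3 + 149 = 146)
(X + 33)² = (146 + 33)² = 179² = 32041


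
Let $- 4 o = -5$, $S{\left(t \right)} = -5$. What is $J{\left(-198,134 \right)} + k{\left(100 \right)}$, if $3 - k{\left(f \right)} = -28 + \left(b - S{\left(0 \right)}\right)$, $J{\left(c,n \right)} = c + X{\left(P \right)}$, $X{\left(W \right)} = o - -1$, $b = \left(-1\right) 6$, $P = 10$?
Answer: $- \frac{655}{4} \approx -163.75$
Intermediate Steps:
$o = \frac{5}{4}$ ($o = \left(- \frac{1}{4}\right) \left(-5\right) = \frac{5}{4} \approx 1.25$)
$b = -6$
$X{\left(W \right)} = \frac{9}{4}$ ($X{\left(W \right)} = \frac{5}{4} - -1 = \frac{5}{4} + 1 = \frac{9}{4}$)
$J{\left(c,n \right)} = \frac{9}{4} + c$ ($J{\left(c,n \right)} = c + \frac{9}{4} = \frac{9}{4} + c$)
$k{\left(f \right)} = 32$ ($k{\left(f \right)} = 3 - \left(-28 - 1\right) = 3 - -29 = 3 + 29 = 32$)
$J{\left(-198,134 \right)} + k{\left(100 \right)} = \left(\frac{9}{4} - 198\right) + 32 = - \frac{783}{4} + 32 = - \frac{655}{4}$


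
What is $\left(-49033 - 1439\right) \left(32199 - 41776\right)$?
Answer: $483370344$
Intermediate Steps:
$\left(-49033 - 1439\right) \left(32199 - 41776\right) = \left(-50472\right) \left(-9577\right) = 483370344$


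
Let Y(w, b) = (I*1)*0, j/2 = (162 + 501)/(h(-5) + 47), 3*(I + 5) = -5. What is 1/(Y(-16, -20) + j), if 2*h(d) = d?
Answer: 89/2652 ≈ 0.033560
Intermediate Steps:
I = -20/3 (I = -5 + (⅓)*(-5) = -5 - 5/3 = -20/3 ≈ -6.6667)
h(d) = d/2
j = 2652/89 (j = 2*((162 + 501)/((½)*(-5) + 47)) = 2*(663/(-5/2 + 47)) = 2*(663/(89/2)) = 2*(663*(2/89)) = 2*(1326/89) = 2652/89 ≈ 29.798)
Y(w, b) = 0 (Y(w, b) = -20/3*1*0 = -20/3*0 = 0)
1/(Y(-16, -20) + j) = 1/(0 + 2652/89) = 1/(2652/89) = 89/2652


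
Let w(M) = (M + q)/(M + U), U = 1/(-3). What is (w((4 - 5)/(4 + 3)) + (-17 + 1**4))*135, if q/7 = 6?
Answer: -28053/2 ≈ -14027.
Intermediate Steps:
q = 42 (q = 7*6 = 42)
U = -1/3 ≈ -0.33333
w(M) = (42 + M)/(-1/3 + M) (w(M) = (M + 42)/(M - 1/3) = (42 + M)/(-1/3 + M))
(w((4 - 5)/(4 + 3)) + (-17 + 1**4))*135 = (3*(42 + (4 - 5)/(4 + 3))/(-1 + 3*((4 - 5)/(4 + 3))) + (-17 + 1**4))*135 = (3*(42 - 1/7)/(-1 + 3*(-1/7)) + (-17 + 1))*135 = (3*(42 - 1*1/7)/(-1 + 3*(-1*1/7)) - 16)*135 = (3*(42 - 1/7)/(-1 + 3*(-1/7)) - 16)*135 = (3*(293/7)/(-1 - 3/7) - 16)*135 = (3*(293/7)/(-10/7) - 16)*135 = (3*(-7/10)*(293/7) - 16)*135 = (-879/10 - 16)*135 = -1039/10*135 = -28053/2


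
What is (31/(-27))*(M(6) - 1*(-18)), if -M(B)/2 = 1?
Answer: -496/27 ≈ -18.370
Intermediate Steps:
M(B) = -2 (M(B) = -2*1 = -2)
(31/(-27))*(M(6) - 1*(-18)) = (31/(-27))*(-2 - 1*(-18)) = (-1/27*31)*(-2 + 18) = -31/27*16 = -496/27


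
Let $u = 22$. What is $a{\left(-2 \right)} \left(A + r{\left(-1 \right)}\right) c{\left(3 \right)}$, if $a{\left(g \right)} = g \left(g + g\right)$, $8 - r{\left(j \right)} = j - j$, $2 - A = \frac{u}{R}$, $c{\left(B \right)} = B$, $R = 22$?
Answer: $216$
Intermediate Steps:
$A = 1$ ($A = 2 - \frac{22}{22} = 2 - 22 \cdot \frac{1}{22} = 2 - 1 = 1$)
$r{\left(j \right)} = 8$ ($r{\left(j \right)} = 8 - \left(j - j\right) = 8 - 0 = 8 + 0 = 8$)
$a{\left(g \right)} = 2 g^{2}$ ($a{\left(g \right)} = g 2 g = 2 g^{2}$)
$a{\left(-2 \right)} \left(A + r{\left(-1 \right)}\right) c{\left(3 \right)} = 2 \left(-2\right)^{2} \left(1 + 8\right) 3 = 2 \cdot 4 \cdot 9 \cdot 3 = 8 \cdot 9 \cdot 3 = 72 \cdot 3 = 216$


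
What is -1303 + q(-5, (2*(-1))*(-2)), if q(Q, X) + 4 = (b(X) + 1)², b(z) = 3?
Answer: -1291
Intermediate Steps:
q(Q, X) = 12 (q(Q, X) = -4 + (3 + 1)² = -4 + 4² = -4 + 16 = 12)
-1303 + q(-5, (2*(-1))*(-2)) = -1303 + 12 = -1291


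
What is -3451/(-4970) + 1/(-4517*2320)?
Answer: 516636321/744040240 ≈ 0.69437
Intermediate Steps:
-3451/(-4970) + 1/(-4517*2320) = -3451*(-1/4970) - 1/4517*1/2320 = 493/710 - 1/10479440 = 516636321/744040240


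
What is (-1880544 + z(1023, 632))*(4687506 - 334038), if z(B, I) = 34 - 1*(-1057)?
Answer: -8182138493004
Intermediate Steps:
z(B, I) = 1091 (z(B, I) = 34 + 1057 = 1091)
(-1880544 + z(1023, 632))*(4687506 - 334038) = (-1880544 + 1091)*(4687506 - 334038) = -1879453*4353468 = -8182138493004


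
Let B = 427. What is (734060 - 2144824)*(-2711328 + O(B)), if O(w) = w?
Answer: 3824441538364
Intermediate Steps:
(734060 - 2144824)*(-2711328 + O(B)) = (734060 - 2144824)*(-2711328 + 427) = -1410764*(-2710901) = 3824441538364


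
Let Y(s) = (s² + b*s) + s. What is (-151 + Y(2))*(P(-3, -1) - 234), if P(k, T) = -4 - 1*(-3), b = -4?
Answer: 35955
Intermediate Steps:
P(k, T) = -1 (P(k, T) = -4 + 3 = -1)
Y(s) = s² - 3*s (Y(s) = (s² - 4*s) + s = s² - 3*s)
(-151 + Y(2))*(P(-3, -1) - 234) = (-151 + 2*(-3 + 2))*(-1 - 234) = (-151 + 2*(-1))*(-235) = (-151 - 2)*(-235) = -153*(-235) = 35955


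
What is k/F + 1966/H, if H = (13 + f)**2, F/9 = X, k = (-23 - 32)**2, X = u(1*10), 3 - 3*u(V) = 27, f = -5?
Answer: -3253/288 ≈ -11.295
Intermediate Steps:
u(V) = -8 (u(V) = 1 - 1/3*27 = 1 - 9 = -8)
X = -8
k = 3025 (k = (-55)**2 = 3025)
F = -72 (F = 9*(-8) = -72)
H = 64 (H = (13 - 5)**2 = 8**2 = 64)
k/F + 1966/H = 3025/(-72) + 1966/64 = 3025*(-1/72) + 1966*(1/64) = -3025/72 + 983/32 = -3253/288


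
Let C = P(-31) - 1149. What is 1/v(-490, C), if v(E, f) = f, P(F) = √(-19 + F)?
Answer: -1149/1320251 - 5*I*√2/1320251 ≈ -0.00087029 - 5.3559e-6*I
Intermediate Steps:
C = -1149 + 5*I*√2 (C = √(-19 - 31) - 1149 = √(-50) - 1149 = 5*I*√2 - 1149 = -1149 + 5*I*√2 ≈ -1149.0 + 7.0711*I)
1/v(-490, C) = 1/(-1149 + 5*I*√2)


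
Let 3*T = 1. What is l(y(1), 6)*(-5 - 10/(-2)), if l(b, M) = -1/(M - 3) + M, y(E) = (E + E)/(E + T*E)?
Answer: 0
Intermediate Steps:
T = 1/3 (T = (1/3)*1 = 1/3 ≈ 0.33333)
y(E) = 3/2 (y(E) = (E + E)/(E + E/3) = (2*E)/((4*E/3)) = (2*E)*(3/(4*E)) = 3/2)
l(b, M) = M - 1/(-3 + M) (l(b, M) = -1/(-3 + M) + M = M - 1/(-3 + M))
l(y(1), 6)*(-5 - 10/(-2)) = ((-1 + 6**2 - 3*6)/(-3 + 6))*(-5 - 10/(-2)) = ((-1 + 36 - 18)/3)*(-5 - 10*(-1/2)) = ((1/3)*17)*(-5 + 5) = (17/3)*0 = 0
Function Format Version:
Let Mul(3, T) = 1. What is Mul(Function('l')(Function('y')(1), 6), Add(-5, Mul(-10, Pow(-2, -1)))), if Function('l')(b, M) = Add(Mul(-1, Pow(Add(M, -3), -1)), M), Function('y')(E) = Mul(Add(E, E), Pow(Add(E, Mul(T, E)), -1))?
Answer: 0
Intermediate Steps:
T = Rational(1, 3) (T = Mul(Rational(1, 3), 1) = Rational(1, 3) ≈ 0.33333)
Function('y')(E) = Rational(3, 2) (Function('y')(E) = Mul(Add(E, E), Pow(Add(E, Mul(Rational(1, 3), E)), -1)) = Mul(Mul(2, E), Pow(Mul(Rational(4, 3), E), -1)) = Mul(Mul(2, E), Mul(Rational(3, 4), Pow(E, -1))) = Rational(3, 2))
Function('l')(b, M) = Add(M, Mul(-1, Pow(Add(-3, M), -1))) (Function('l')(b, M) = Add(Mul(-1, Pow(Add(-3, M), -1)), M) = Add(M, Mul(-1, Pow(Add(-3, M), -1))))
Mul(Function('l')(Function('y')(1), 6), Add(-5, Mul(-10, Pow(-2, -1)))) = Mul(Mul(Pow(Add(-3, 6), -1), Add(-1, Pow(6, 2), Mul(-3, 6))), Add(-5, Mul(-10, Pow(-2, -1)))) = Mul(Mul(Pow(3, -1), Add(-1, 36, -18)), Add(-5, Mul(-10, Rational(-1, 2)))) = Mul(Mul(Rational(1, 3), 17), Add(-5, 5)) = Mul(Rational(17, 3), 0) = 0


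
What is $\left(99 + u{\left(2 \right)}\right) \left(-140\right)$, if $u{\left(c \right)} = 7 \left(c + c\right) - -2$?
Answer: $-18060$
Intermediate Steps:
$u{\left(c \right)} = 2 + 14 c$ ($u{\left(c \right)} = 7 \cdot 2 c + 2 = 14 c + 2 = 2 + 14 c$)
$\left(99 + u{\left(2 \right)}\right) \left(-140\right) = \left(99 + \left(2 + 14 \cdot 2\right)\right) \left(-140\right) = \left(99 + \left(2 + 28\right)\right) \left(-140\right) = \left(99 + 30\right) \left(-140\right) = 129 \left(-140\right) = -18060$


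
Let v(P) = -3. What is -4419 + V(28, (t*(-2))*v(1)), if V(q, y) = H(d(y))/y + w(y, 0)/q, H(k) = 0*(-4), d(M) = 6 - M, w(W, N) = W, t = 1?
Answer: -61863/14 ≈ -4418.8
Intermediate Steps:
H(k) = 0
V(q, y) = y/q (V(q, y) = 0/y + y/q = 0 + y/q = y/q)
-4419 + V(28, (t*(-2))*v(1)) = -4419 + ((1*(-2))*(-3))/28 = -4419 - 2*(-3)*(1/28) = -4419 + 6*(1/28) = -4419 + 3/14 = -61863/14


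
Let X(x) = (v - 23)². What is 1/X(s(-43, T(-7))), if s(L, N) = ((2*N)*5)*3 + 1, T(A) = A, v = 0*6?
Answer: 1/529 ≈ 0.0018904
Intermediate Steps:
v = 0
s(L, N) = 1 + 30*N (s(L, N) = (10*N)*3 + 1 = 30*N + 1 = 1 + 30*N)
X(x) = 529 (X(x) = (0 - 23)² = (-23)² = 529)
1/X(s(-43, T(-7))) = 1/529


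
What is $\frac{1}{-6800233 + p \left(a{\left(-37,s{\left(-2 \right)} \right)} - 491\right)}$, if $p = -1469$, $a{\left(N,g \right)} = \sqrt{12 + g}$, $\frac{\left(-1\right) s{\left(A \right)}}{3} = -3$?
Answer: $- \frac{289474}{1759696972235} + \frac{1469 \sqrt{21}}{36953636416935} \approx -1.6432 \cdot 10^{-7}$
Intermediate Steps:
$s{\left(A \right)} = 9$ ($s{\left(A \right)} = \left(-3\right) \left(-3\right) = 9$)
$\frac{1}{-6800233 + p \left(a{\left(-37,s{\left(-2 \right)} \right)} - 491\right)} = \frac{1}{-6800233 - 1469 \left(\sqrt{12 + 9} - 491\right)} = \frac{1}{-6800233 - 1469 \left(\sqrt{21} - 491\right)} = \frac{1}{-6800233 - 1469 \left(-491 + \sqrt{21}\right)} = \frac{1}{-6800233 + \left(721279 - 1469 \sqrt{21}\right)} = \frac{1}{-6078954 - 1469 \sqrt{21}}$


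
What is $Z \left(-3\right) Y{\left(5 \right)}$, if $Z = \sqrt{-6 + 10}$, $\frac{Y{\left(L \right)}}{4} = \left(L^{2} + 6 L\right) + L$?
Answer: $-1440$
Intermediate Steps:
$Y{\left(L \right)} = 4 L^{2} + 28 L$ ($Y{\left(L \right)} = 4 \left(\left(L^{2} + 6 L\right) + L\right) = 4 \left(L^{2} + 7 L\right) = 4 L^{2} + 28 L$)
$Z = 2$ ($Z = \sqrt{4} = 2$)
$Z \left(-3\right) Y{\left(5 \right)} = 2 \left(-3\right) 4 \cdot 5 \left(7 + 5\right) = - 6 \cdot 4 \cdot 5 \cdot 12 = \left(-6\right) 240 = -1440$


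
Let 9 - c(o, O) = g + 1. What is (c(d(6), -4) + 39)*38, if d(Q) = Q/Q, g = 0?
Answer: 1786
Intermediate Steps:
d(Q) = 1
c(o, O) = 8 (c(o, O) = 9 - (0 + 1) = 9 - 1*1 = 9 - 1 = 8)
(c(d(6), -4) + 39)*38 = (8 + 39)*38 = 47*38 = 1786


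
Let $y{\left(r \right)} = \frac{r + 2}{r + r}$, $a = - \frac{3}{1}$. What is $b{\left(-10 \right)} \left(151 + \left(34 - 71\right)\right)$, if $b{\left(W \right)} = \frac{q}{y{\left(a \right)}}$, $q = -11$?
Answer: $-7524$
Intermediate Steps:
$a = -3$ ($a = \left(-3\right) 1 = -3$)
$y{\left(r \right)} = \frac{2 + r}{2 r}$
$b{\left(W \right)} = -66$ ($b{\left(W \right)} = - \frac{11}{\frac{1}{2} \frac{1}{-3} \left(2 - 3\right)} = - \frac{11}{\frac{1}{2} \left(- \frac{1}{3}\right) \left(-1\right)} = - 11 \frac{1}{\frac{1}{6}} = \left(-11\right) 6 = -66$)
$b{\left(-10 \right)} \left(151 + \left(34 - 71\right)\right) = - 66 \left(151 + \left(34 - 71\right)\right) = - 66 \left(151 - 37\right) = \left(-66\right) 114 = -7524$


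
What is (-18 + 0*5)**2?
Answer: 324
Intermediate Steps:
(-18 + 0*5)**2 = (-18 + 0)**2 = (-18)**2 = 324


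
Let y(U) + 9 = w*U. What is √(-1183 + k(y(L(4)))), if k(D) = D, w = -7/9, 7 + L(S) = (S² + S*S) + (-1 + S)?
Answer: 2*I*√2731/3 ≈ 34.839*I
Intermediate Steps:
L(S) = -8 + S + 2*S² (L(S) = -7 + ((S² + S*S) + (-1 + S)) = -7 + ((S² + S²) + (-1 + S)) = -7 + (2*S² + (-1 + S)) = -7 + (-1 + S + 2*S²) = -8 + S + 2*S²)
w = -7/9 (w = -7*⅑ = -7/9 ≈ -0.77778)
y(U) = -9 - 7*U/9
√(-1183 + k(y(L(4)))) = √(-1183 + (-9 - 7*(-8 + 4 + 2*4²)/9)) = √(-1183 + (-9 - 7*(-8 + 4 + 2*16)/9)) = √(-1183 + (-9 - 7*(-8 + 4 + 32)/9)) = √(-1183 + (-9 - 7/9*28)) = √(-1183 + (-9 - 196/9)) = √(-1183 - 277/9) = √(-10924/9) = 2*I*√2731/3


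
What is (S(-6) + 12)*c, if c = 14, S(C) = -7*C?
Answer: 756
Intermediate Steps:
(S(-6) + 12)*c = (-7*(-6) + 12)*14 = (42 + 12)*14 = 54*14 = 756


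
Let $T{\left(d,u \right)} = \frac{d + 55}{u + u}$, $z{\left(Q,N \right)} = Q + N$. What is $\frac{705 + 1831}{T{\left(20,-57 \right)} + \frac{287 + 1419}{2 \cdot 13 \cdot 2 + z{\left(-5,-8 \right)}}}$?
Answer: $\frac{3758352}{63853} \approx 58.859$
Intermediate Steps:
$z{\left(Q,N \right)} = N + Q$
$T{\left(d,u \right)} = \frac{55 + d}{2 u}$
$\frac{705 + 1831}{T{\left(20,-57 \right)} + \frac{287 + 1419}{2 \cdot 13 \cdot 2 + z{\left(-5,-8 \right)}}} = \frac{705 + 1831}{\frac{55 + 20}{2 \left(-57\right)} + \frac{287 + 1419}{2 \cdot 13 \cdot 2 - 13}} = \frac{2536}{\frac{1}{2} \left(- \frac{1}{57}\right) 75 + \frac{1706}{26 \cdot 2 - 13}} = \frac{2536}{- \frac{25}{38} + \frac{1706}{52 - 13}} = \frac{2536}{- \frac{25}{38} + \frac{1706}{39}} = \frac{2536}{\frac{63853}{1482}} = 2536 \cdot \frac{1482}{63853} = \frac{3758352}{63853}$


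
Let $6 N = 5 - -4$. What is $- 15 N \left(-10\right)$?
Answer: $225$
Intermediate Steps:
$N = \frac{3}{2}$ ($N = \frac{5 - -4}{6} = \frac{5 + 4}{6} = \frac{1}{6} \cdot 9 = \frac{3}{2} \approx 1.5$)
$- 15 N \left(-10\right) = \left(-15\right) \frac{3}{2} \left(-10\right) = \left(- \frac{45}{2}\right) \left(-10\right) = 225$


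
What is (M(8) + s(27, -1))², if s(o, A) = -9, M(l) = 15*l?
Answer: 12321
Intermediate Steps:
(M(8) + s(27, -1))² = (15*8 - 9)² = (120 - 9)² = 111² = 12321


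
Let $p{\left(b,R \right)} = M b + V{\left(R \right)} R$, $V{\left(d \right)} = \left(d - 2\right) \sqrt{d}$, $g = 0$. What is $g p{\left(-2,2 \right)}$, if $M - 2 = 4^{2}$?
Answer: $0$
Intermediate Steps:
$V{\left(d \right)} = \sqrt{d} \left(-2 + d\right)$ ($V{\left(d \right)} = \left(-2 + d\right) \sqrt{d} = \sqrt{d} \left(-2 + d\right)$)
$M = 18$ ($M = 2 + 4^{2} = 2 + 16 = 18$)
$p{\left(b,R \right)} = 18 b + R^{\frac{3}{2}} \left(-2 + R\right)$ ($p{\left(b,R \right)} = 18 b + \sqrt{R} \left(-2 + R\right) R = 18 b + R^{\frac{3}{2}} \left(-2 + R\right)$)
$g p{\left(-2,2 \right)} = 0 \left(18 \left(-2\right) + 2^{\frac{3}{2}} \left(-2 + 2\right)\right) = 0 \left(-36 + 2 \sqrt{2} \cdot 0\right) = 0 \left(-36 + 0\right) = 0 \left(-36\right) = 0$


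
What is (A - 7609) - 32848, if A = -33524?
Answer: -73981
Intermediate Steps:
(A - 7609) - 32848 = (-33524 - 7609) - 32848 = -41133 - 32848 = -73981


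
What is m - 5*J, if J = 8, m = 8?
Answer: -32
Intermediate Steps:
m - 5*J = 8 - 5*8 = 8 - 40 = -32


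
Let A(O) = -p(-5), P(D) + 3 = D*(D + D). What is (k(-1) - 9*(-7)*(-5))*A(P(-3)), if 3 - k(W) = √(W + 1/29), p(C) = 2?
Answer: 624 + 4*I*√203/29 ≈ 624.0 + 1.9652*I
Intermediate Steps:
P(D) = -3 + 2*D² (P(D) = -3 + D*(D + D) = -3 + D*(2*D) = -3 + 2*D²)
k(W) = 3 - √(1/29 + W) (k(W) = 3 - √(W + 1/29) = 3 - √(1/29 + W))
A(O) = -2 (A(O) = -1*2 = -2)
(k(-1) - 9*(-7)*(-5))*A(P(-3)) = ((3 - √(29 + 841*(-1))/29) - 9*(-7)*(-5))*(-2) = ((3 - √(29 - 841)/29) - (-63)*(-5))*(-2) = ((3 - 2*I*√203/29) - 1*315)*(-2) = ((3 - 2*I*√203/29) - 315)*(-2) = (-312 - 2*I*√203/29)*(-2) = 624 + 4*I*√203/29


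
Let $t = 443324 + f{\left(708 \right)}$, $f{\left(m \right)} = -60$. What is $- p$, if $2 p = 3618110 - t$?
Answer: $-1587423$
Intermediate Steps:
$t = 443264$ ($t = 443324 - 60 = 443264$)
$p = 1587423$ ($p = \frac{3618110 - 443264}{2} = \frac{1}{2} \cdot 3174846 = 1587423$)
$- p = \left(-1\right) 1587423 = -1587423$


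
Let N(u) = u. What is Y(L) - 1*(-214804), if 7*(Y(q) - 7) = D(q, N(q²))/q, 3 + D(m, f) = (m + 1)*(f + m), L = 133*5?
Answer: 1294909942/4655 ≈ 2.7818e+5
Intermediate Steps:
L = 665
D(m, f) = -3 + (1 + m)*(f + m) (D(m, f) = -3 + (m + 1)*(f + m) = -3 + (1 + m)*(f + m))
Y(q) = 7 + (-3 + q + q³ + 2*q²)/(7*q) (Y(q) = 7 + ((-3 + q² + q + q² + q²*q)/q)/7 = 7 + ((-3 + q² + q + q² + q³)/q)/7 = 7 + ((-3 + q + q³ + 2*q²)/q)/7 = 7 + (-3 + q + q³ + 2*q²)/(7*q))
Y(L) - 1*(-214804) = (⅐)*(-3 + 665³ + 2*665² + 50*665)/665 - 1*(-214804) = (⅐)*(1/665)*(-3 + 294079625 + 2*442225 + 33250) + 214804 = (⅐)*(1/665)*(-3 + 294079625 + 884450 + 33250) + 214804 = (⅐)*(1/665)*294997322 + 214804 = 294997322/4655 + 214804 = 1294909942/4655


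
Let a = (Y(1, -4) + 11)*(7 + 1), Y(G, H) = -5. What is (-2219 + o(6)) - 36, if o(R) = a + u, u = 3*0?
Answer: -2207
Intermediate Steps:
a = 48 (a = (-5 + 11)*(7 + 1) = 6*8 = 48)
u = 0
o(R) = 48 (o(R) = 48 + 0 = 48)
(-2219 + o(6)) - 36 = (-2219 + 48) - 36 = -2171 - 36 = -2207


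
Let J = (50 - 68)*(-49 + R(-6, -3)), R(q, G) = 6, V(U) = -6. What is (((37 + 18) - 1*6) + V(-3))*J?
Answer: 33282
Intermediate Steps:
J = 774 (J = (50 - 68)*(-49 + 6) = -18*(-43) = 774)
(((37 + 18) - 1*6) + V(-3))*J = (((37 + 18) - 1*6) - 6)*774 = ((55 - 6) - 6)*774 = (49 - 6)*774 = 43*774 = 33282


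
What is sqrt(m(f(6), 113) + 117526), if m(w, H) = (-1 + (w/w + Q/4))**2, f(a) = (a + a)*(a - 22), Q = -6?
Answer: sqrt(470113)/2 ≈ 342.82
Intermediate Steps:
f(a) = 2*a*(-22 + a) (f(a) = (2*a)*(-22 + a) = 2*a*(-22 + a))
m(w, H) = 9/4 (m(w, H) = (-1 + (w/w - 6/4))**2 = (-1 + (1 - 6*1/4))**2 = (-1 + (1 - 3/2))**2 = (-1 - 1/2)**2 = (-3/2)**2 = 9/4)
sqrt(m(f(6), 113) + 117526) = sqrt(9/4 + 117526) = sqrt(470113/4) = sqrt(470113)/2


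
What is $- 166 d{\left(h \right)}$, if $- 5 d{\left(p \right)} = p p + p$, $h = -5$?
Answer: $664$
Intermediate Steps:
$d{\left(p \right)} = - \frac{p}{5} - \frac{p^{2}}{5}$ ($d{\left(p \right)} = - \frac{p p + p}{5} = - \frac{p^{2} + p}{5} = - \frac{p + p^{2}}{5} = - \frac{p}{5} - \frac{p^{2}}{5}$)
$- 166 d{\left(h \right)} = - 166 \left(\left(- \frac{1}{5}\right) \left(-5\right) \left(1 - 5\right)\right) = - 166 \left(\left(- \frac{1}{5}\right) \left(-5\right) \left(-4\right)\right) = \left(-166\right) \left(-4\right) = 664$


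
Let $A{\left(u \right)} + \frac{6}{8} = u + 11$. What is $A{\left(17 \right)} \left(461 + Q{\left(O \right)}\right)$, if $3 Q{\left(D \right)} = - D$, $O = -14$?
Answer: $\frac{152273}{12} \approx 12689.0$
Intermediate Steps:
$Q{\left(D \right)} = - \frac{D}{3}$ ($Q{\left(D \right)} = \frac{\left(-1\right) D}{3} = - \frac{D}{3}$)
$A{\left(u \right)} = \frac{41}{4} + u$ ($A{\left(u \right)} = - \frac{3}{4} + \left(u + 11\right) = - \frac{3}{4} + \left(11 + u\right) = \frac{41}{4} + u$)
$A{\left(17 \right)} \left(461 + Q{\left(O \right)}\right) = \left(\frac{41}{4} + 17\right) \left(461 - - \frac{14}{3}\right) = \frac{109 \left(461 + \frac{14}{3}\right)}{4} = \frac{109}{4} \cdot \frac{1397}{3} = \frac{152273}{12}$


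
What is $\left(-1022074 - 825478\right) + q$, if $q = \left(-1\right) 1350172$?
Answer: $-3197724$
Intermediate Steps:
$q = -1350172$
$\left(-1022074 - 825478\right) + q = \left(-1022074 - 825478\right) - 1350172 = -1847552 - 1350172 = -3197724$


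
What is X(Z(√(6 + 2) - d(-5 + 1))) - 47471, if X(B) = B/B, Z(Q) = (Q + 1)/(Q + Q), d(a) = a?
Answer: -47470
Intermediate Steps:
Z(Q) = (1 + Q)/(2*Q) (Z(Q) = (1 + Q)/((2*Q)) = (1 + Q)*(1/(2*Q)) = (1 + Q)/(2*Q))
X(B) = 1
X(Z(√(6 + 2) - d(-5 + 1))) - 47471 = 1 - 47471 = -47470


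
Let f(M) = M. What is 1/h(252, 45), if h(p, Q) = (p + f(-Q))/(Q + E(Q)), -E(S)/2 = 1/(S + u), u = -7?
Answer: 854/3933 ≈ 0.21714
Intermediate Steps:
E(S) = -2/(-7 + S) (E(S) = -2/(S - 7) = -2/(-7 + S))
h(p, Q) = (p - Q)/(Q - 2/(-7 + Q))
1/h(252, 45) = 1/(-(-7 + 45)*(45 - 1*252)/(-2 + 45*(-7 + 45))) = 1/(-1*38*(45 - 252)/(-2 + 45*38)) = 1/(-1*38*(-207)/(-2 + 1710)) = 1/(-1*38*(-207)/1708) = 1/(-1*1/1708*38*(-207)) = 1/(3933/854) = 854/3933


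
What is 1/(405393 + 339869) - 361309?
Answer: -269269867957/745262 ≈ -3.6131e+5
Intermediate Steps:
1/(405393 + 339869) - 361309 = 1/745262 - 361309 = -269269867957/745262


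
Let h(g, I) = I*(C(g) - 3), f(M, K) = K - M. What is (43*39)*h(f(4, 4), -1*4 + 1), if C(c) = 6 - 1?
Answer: -10062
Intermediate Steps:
C(c) = 5
h(g, I) = 2*I (h(g, I) = I*(5 - 3) = I*2 = 2*I)
(43*39)*h(f(4, 4), -1*4 + 1) = (43*39)*(2*(-1*4 + 1)) = 1677*(2*(-4 + 1)) = 1677*(2*(-3)) = 1677*(-6) = -10062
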